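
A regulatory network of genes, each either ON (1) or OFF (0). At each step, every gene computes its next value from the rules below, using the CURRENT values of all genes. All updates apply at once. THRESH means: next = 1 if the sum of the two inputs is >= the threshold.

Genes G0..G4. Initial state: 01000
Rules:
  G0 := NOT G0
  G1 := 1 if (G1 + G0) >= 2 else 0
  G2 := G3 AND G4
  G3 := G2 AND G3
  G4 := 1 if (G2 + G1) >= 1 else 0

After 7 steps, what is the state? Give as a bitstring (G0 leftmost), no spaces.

Step 1: G0=NOT G0=NOT 0=1 G1=(1+0>=2)=0 G2=G3&G4=0&0=0 G3=G2&G3=0&0=0 G4=(0+1>=1)=1 -> 10001
Step 2: G0=NOT G0=NOT 1=0 G1=(0+1>=2)=0 G2=G3&G4=0&1=0 G3=G2&G3=0&0=0 G4=(0+0>=1)=0 -> 00000
Step 3: G0=NOT G0=NOT 0=1 G1=(0+0>=2)=0 G2=G3&G4=0&0=0 G3=G2&G3=0&0=0 G4=(0+0>=1)=0 -> 10000
Step 4: G0=NOT G0=NOT 1=0 G1=(0+1>=2)=0 G2=G3&G4=0&0=0 G3=G2&G3=0&0=0 G4=(0+0>=1)=0 -> 00000
Step 5: G0=NOT G0=NOT 0=1 G1=(0+0>=2)=0 G2=G3&G4=0&0=0 G3=G2&G3=0&0=0 G4=(0+0>=1)=0 -> 10000
Step 6: G0=NOT G0=NOT 1=0 G1=(0+1>=2)=0 G2=G3&G4=0&0=0 G3=G2&G3=0&0=0 G4=(0+0>=1)=0 -> 00000
Step 7: G0=NOT G0=NOT 0=1 G1=(0+0>=2)=0 G2=G3&G4=0&0=0 G3=G2&G3=0&0=0 G4=(0+0>=1)=0 -> 10000

10000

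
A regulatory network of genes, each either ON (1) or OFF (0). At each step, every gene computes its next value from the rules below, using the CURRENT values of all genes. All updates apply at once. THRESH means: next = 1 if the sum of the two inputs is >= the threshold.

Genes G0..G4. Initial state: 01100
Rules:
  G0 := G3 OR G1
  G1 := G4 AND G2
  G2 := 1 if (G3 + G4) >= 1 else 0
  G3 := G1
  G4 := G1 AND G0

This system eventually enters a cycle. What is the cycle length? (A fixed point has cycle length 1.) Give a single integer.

Answer: 1

Derivation:
Step 0: 01100
Step 1: G0=G3|G1=0|1=1 G1=G4&G2=0&1=0 G2=(0+0>=1)=0 G3=G1=1 G4=G1&G0=1&0=0 -> 10010
Step 2: G0=G3|G1=1|0=1 G1=G4&G2=0&0=0 G2=(1+0>=1)=1 G3=G1=0 G4=G1&G0=0&1=0 -> 10100
Step 3: G0=G3|G1=0|0=0 G1=G4&G2=0&1=0 G2=(0+0>=1)=0 G3=G1=0 G4=G1&G0=0&1=0 -> 00000
Step 4: G0=G3|G1=0|0=0 G1=G4&G2=0&0=0 G2=(0+0>=1)=0 G3=G1=0 G4=G1&G0=0&0=0 -> 00000
State from step 4 equals state from step 3 -> cycle length 1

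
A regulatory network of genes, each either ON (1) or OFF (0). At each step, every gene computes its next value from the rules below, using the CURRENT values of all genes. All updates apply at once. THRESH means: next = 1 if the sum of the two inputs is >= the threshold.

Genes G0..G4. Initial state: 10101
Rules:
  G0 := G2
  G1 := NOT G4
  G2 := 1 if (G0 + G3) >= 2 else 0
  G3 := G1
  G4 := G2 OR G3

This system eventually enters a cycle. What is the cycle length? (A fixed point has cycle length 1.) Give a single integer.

Step 0: 10101
Step 1: G0=G2=1 G1=NOT G4=NOT 1=0 G2=(1+0>=2)=0 G3=G1=0 G4=G2|G3=1|0=1 -> 10001
Step 2: G0=G2=0 G1=NOT G4=NOT 1=0 G2=(1+0>=2)=0 G3=G1=0 G4=G2|G3=0|0=0 -> 00000
Step 3: G0=G2=0 G1=NOT G4=NOT 0=1 G2=(0+0>=2)=0 G3=G1=0 G4=G2|G3=0|0=0 -> 01000
Step 4: G0=G2=0 G1=NOT G4=NOT 0=1 G2=(0+0>=2)=0 G3=G1=1 G4=G2|G3=0|0=0 -> 01010
Step 5: G0=G2=0 G1=NOT G4=NOT 0=1 G2=(0+1>=2)=0 G3=G1=1 G4=G2|G3=0|1=1 -> 01011
Step 6: G0=G2=0 G1=NOT G4=NOT 1=0 G2=(0+1>=2)=0 G3=G1=1 G4=G2|G3=0|1=1 -> 00011
Step 7: G0=G2=0 G1=NOT G4=NOT 1=0 G2=(0+1>=2)=0 G3=G1=0 G4=G2|G3=0|1=1 -> 00001
Step 8: G0=G2=0 G1=NOT G4=NOT 1=0 G2=(0+0>=2)=0 G3=G1=0 G4=G2|G3=0|0=0 -> 00000
State from step 8 equals state from step 2 -> cycle length 6

Answer: 6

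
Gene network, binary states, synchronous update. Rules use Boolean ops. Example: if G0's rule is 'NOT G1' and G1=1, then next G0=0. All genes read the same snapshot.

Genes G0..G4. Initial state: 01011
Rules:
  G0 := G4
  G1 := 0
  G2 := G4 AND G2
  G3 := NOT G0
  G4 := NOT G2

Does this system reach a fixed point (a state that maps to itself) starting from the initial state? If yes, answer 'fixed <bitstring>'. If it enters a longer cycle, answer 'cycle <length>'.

Answer: fixed 10001

Derivation:
Step 0: 01011
Step 1: G0=G4=1 G1=0(const) G2=G4&G2=1&0=0 G3=NOT G0=NOT 0=1 G4=NOT G2=NOT 0=1 -> 10011
Step 2: G0=G4=1 G1=0(const) G2=G4&G2=1&0=0 G3=NOT G0=NOT 1=0 G4=NOT G2=NOT 0=1 -> 10001
Step 3: G0=G4=1 G1=0(const) G2=G4&G2=1&0=0 G3=NOT G0=NOT 1=0 G4=NOT G2=NOT 0=1 -> 10001
Fixed point reached at step 2: 10001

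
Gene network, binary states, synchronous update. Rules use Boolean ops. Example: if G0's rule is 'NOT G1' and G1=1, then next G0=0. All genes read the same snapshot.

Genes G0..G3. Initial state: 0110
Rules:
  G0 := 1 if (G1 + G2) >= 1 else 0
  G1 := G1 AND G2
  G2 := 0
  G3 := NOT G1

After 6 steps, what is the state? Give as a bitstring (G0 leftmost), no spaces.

Step 1: G0=(1+1>=1)=1 G1=G1&G2=1&1=1 G2=0(const) G3=NOT G1=NOT 1=0 -> 1100
Step 2: G0=(1+0>=1)=1 G1=G1&G2=1&0=0 G2=0(const) G3=NOT G1=NOT 1=0 -> 1000
Step 3: G0=(0+0>=1)=0 G1=G1&G2=0&0=0 G2=0(const) G3=NOT G1=NOT 0=1 -> 0001
Step 4: G0=(0+0>=1)=0 G1=G1&G2=0&0=0 G2=0(const) G3=NOT G1=NOT 0=1 -> 0001
Step 5: G0=(0+0>=1)=0 G1=G1&G2=0&0=0 G2=0(const) G3=NOT G1=NOT 0=1 -> 0001
Step 6: G0=(0+0>=1)=0 G1=G1&G2=0&0=0 G2=0(const) G3=NOT G1=NOT 0=1 -> 0001

0001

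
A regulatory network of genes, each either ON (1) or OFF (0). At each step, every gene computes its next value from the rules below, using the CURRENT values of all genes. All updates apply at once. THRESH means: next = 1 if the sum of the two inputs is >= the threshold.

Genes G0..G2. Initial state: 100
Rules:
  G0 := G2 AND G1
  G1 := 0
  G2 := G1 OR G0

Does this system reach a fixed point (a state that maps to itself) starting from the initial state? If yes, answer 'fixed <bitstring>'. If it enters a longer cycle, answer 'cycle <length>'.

Answer: fixed 000

Derivation:
Step 0: 100
Step 1: G0=G2&G1=0&0=0 G1=0(const) G2=G1|G0=0|1=1 -> 001
Step 2: G0=G2&G1=1&0=0 G1=0(const) G2=G1|G0=0|0=0 -> 000
Step 3: G0=G2&G1=0&0=0 G1=0(const) G2=G1|G0=0|0=0 -> 000
Fixed point reached at step 2: 000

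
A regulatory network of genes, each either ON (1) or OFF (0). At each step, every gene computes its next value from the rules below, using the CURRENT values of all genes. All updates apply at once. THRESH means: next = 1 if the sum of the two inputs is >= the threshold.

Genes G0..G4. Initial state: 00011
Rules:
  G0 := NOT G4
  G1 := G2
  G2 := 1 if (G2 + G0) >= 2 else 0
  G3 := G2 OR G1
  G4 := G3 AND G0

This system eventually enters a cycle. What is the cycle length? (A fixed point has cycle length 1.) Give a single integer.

Answer: 1

Derivation:
Step 0: 00011
Step 1: G0=NOT G4=NOT 1=0 G1=G2=0 G2=(0+0>=2)=0 G3=G2|G1=0|0=0 G4=G3&G0=1&0=0 -> 00000
Step 2: G0=NOT G4=NOT 0=1 G1=G2=0 G2=(0+0>=2)=0 G3=G2|G1=0|0=0 G4=G3&G0=0&0=0 -> 10000
Step 3: G0=NOT G4=NOT 0=1 G1=G2=0 G2=(0+1>=2)=0 G3=G2|G1=0|0=0 G4=G3&G0=0&1=0 -> 10000
State from step 3 equals state from step 2 -> cycle length 1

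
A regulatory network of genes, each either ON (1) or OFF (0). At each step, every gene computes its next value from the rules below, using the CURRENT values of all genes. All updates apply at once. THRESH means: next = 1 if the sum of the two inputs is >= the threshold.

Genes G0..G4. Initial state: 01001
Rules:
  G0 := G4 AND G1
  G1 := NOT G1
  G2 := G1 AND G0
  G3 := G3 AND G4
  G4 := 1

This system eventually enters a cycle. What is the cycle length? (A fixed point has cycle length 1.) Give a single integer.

Answer: 2

Derivation:
Step 0: 01001
Step 1: G0=G4&G1=1&1=1 G1=NOT G1=NOT 1=0 G2=G1&G0=1&0=0 G3=G3&G4=0&1=0 G4=1(const) -> 10001
Step 2: G0=G4&G1=1&0=0 G1=NOT G1=NOT 0=1 G2=G1&G0=0&1=0 G3=G3&G4=0&1=0 G4=1(const) -> 01001
State from step 2 equals state from step 0 -> cycle length 2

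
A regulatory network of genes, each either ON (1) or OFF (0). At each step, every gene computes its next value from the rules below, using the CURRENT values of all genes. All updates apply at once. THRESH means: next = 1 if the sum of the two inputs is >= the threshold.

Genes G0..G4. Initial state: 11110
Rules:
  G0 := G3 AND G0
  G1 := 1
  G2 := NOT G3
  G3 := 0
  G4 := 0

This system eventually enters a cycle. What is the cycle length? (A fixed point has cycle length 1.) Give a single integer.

Step 0: 11110
Step 1: G0=G3&G0=1&1=1 G1=1(const) G2=NOT G3=NOT 1=0 G3=0(const) G4=0(const) -> 11000
Step 2: G0=G3&G0=0&1=0 G1=1(const) G2=NOT G3=NOT 0=1 G3=0(const) G4=0(const) -> 01100
Step 3: G0=G3&G0=0&0=0 G1=1(const) G2=NOT G3=NOT 0=1 G3=0(const) G4=0(const) -> 01100
State from step 3 equals state from step 2 -> cycle length 1

Answer: 1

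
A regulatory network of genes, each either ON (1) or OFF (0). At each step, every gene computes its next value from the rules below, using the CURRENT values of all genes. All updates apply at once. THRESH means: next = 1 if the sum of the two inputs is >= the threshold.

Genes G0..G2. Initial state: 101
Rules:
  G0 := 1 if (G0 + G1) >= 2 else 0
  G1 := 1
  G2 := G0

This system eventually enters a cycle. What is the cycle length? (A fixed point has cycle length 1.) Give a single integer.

Step 0: 101
Step 1: G0=(1+0>=2)=0 G1=1(const) G2=G0=1 -> 011
Step 2: G0=(0+1>=2)=0 G1=1(const) G2=G0=0 -> 010
Step 3: G0=(0+1>=2)=0 G1=1(const) G2=G0=0 -> 010
State from step 3 equals state from step 2 -> cycle length 1

Answer: 1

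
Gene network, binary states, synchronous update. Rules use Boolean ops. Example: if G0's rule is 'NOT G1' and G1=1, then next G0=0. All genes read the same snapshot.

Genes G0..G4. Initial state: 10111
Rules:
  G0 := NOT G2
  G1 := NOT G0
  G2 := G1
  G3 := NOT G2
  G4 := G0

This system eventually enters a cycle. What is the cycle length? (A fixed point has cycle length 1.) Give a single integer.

Answer: 3

Derivation:
Step 0: 10111
Step 1: G0=NOT G2=NOT 1=0 G1=NOT G0=NOT 1=0 G2=G1=0 G3=NOT G2=NOT 1=0 G4=G0=1 -> 00001
Step 2: G0=NOT G2=NOT 0=1 G1=NOT G0=NOT 0=1 G2=G1=0 G3=NOT G2=NOT 0=1 G4=G0=0 -> 11010
Step 3: G0=NOT G2=NOT 0=1 G1=NOT G0=NOT 1=0 G2=G1=1 G3=NOT G2=NOT 0=1 G4=G0=1 -> 10111
State from step 3 equals state from step 0 -> cycle length 3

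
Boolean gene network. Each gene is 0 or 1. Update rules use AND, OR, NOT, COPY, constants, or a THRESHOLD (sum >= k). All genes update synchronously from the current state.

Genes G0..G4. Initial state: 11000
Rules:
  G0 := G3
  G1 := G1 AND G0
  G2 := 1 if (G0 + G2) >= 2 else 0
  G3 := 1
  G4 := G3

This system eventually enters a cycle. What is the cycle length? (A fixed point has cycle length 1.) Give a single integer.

Step 0: 11000
Step 1: G0=G3=0 G1=G1&G0=1&1=1 G2=(1+0>=2)=0 G3=1(const) G4=G3=0 -> 01010
Step 2: G0=G3=1 G1=G1&G0=1&0=0 G2=(0+0>=2)=0 G3=1(const) G4=G3=1 -> 10011
Step 3: G0=G3=1 G1=G1&G0=0&1=0 G2=(1+0>=2)=0 G3=1(const) G4=G3=1 -> 10011
State from step 3 equals state from step 2 -> cycle length 1

Answer: 1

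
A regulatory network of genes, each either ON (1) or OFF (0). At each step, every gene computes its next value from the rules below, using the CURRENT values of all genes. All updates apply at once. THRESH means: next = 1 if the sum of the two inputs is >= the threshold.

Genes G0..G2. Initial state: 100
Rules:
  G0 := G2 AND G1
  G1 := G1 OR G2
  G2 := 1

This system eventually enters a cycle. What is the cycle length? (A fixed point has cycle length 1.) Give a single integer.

Step 0: 100
Step 1: G0=G2&G1=0&0=0 G1=G1|G2=0|0=0 G2=1(const) -> 001
Step 2: G0=G2&G1=1&0=0 G1=G1|G2=0|1=1 G2=1(const) -> 011
Step 3: G0=G2&G1=1&1=1 G1=G1|G2=1|1=1 G2=1(const) -> 111
Step 4: G0=G2&G1=1&1=1 G1=G1|G2=1|1=1 G2=1(const) -> 111
State from step 4 equals state from step 3 -> cycle length 1

Answer: 1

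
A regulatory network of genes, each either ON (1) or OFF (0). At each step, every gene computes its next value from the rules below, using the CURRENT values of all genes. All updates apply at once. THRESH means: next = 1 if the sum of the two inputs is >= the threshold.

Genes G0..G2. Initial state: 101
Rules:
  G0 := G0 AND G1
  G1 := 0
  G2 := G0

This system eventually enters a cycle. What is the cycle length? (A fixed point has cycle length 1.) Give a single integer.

Step 0: 101
Step 1: G0=G0&G1=1&0=0 G1=0(const) G2=G0=1 -> 001
Step 2: G0=G0&G1=0&0=0 G1=0(const) G2=G0=0 -> 000
Step 3: G0=G0&G1=0&0=0 G1=0(const) G2=G0=0 -> 000
State from step 3 equals state from step 2 -> cycle length 1

Answer: 1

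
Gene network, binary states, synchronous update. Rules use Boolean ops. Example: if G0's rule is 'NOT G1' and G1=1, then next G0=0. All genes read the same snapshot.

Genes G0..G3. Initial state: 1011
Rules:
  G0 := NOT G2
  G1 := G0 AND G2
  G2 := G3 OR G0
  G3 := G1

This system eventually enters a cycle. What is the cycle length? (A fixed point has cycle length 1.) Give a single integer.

Step 0: 1011
Step 1: G0=NOT G2=NOT 1=0 G1=G0&G2=1&1=1 G2=G3|G0=1|1=1 G3=G1=0 -> 0110
Step 2: G0=NOT G2=NOT 1=0 G1=G0&G2=0&1=0 G2=G3|G0=0|0=0 G3=G1=1 -> 0001
Step 3: G0=NOT G2=NOT 0=1 G1=G0&G2=0&0=0 G2=G3|G0=1|0=1 G3=G1=0 -> 1010
Step 4: G0=NOT G2=NOT 1=0 G1=G0&G2=1&1=1 G2=G3|G0=0|1=1 G3=G1=0 -> 0110
State from step 4 equals state from step 1 -> cycle length 3

Answer: 3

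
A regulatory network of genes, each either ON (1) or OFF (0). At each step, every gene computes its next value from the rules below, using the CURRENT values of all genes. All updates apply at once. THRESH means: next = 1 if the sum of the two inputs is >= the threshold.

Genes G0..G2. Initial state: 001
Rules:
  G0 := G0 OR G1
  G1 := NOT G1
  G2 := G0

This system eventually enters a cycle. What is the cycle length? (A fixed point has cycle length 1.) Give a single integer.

Answer: 2

Derivation:
Step 0: 001
Step 1: G0=G0|G1=0|0=0 G1=NOT G1=NOT 0=1 G2=G0=0 -> 010
Step 2: G0=G0|G1=0|1=1 G1=NOT G1=NOT 1=0 G2=G0=0 -> 100
Step 3: G0=G0|G1=1|0=1 G1=NOT G1=NOT 0=1 G2=G0=1 -> 111
Step 4: G0=G0|G1=1|1=1 G1=NOT G1=NOT 1=0 G2=G0=1 -> 101
Step 5: G0=G0|G1=1|0=1 G1=NOT G1=NOT 0=1 G2=G0=1 -> 111
State from step 5 equals state from step 3 -> cycle length 2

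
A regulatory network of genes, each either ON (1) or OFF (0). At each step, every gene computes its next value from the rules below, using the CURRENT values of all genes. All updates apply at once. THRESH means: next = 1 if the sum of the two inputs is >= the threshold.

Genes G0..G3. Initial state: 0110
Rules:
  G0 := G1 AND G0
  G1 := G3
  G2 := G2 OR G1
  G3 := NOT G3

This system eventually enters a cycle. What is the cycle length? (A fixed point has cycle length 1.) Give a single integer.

Answer: 2

Derivation:
Step 0: 0110
Step 1: G0=G1&G0=1&0=0 G1=G3=0 G2=G2|G1=1|1=1 G3=NOT G3=NOT 0=1 -> 0011
Step 2: G0=G1&G0=0&0=0 G1=G3=1 G2=G2|G1=1|0=1 G3=NOT G3=NOT 1=0 -> 0110
State from step 2 equals state from step 0 -> cycle length 2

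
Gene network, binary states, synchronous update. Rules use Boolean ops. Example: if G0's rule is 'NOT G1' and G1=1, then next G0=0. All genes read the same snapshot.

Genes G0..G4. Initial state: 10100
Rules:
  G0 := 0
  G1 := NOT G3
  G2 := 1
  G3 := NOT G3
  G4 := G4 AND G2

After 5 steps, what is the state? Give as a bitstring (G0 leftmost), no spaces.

Step 1: G0=0(const) G1=NOT G3=NOT 0=1 G2=1(const) G3=NOT G3=NOT 0=1 G4=G4&G2=0&1=0 -> 01110
Step 2: G0=0(const) G1=NOT G3=NOT 1=0 G2=1(const) G3=NOT G3=NOT 1=0 G4=G4&G2=0&1=0 -> 00100
Step 3: G0=0(const) G1=NOT G3=NOT 0=1 G2=1(const) G3=NOT G3=NOT 0=1 G4=G4&G2=0&1=0 -> 01110
Step 4: G0=0(const) G1=NOT G3=NOT 1=0 G2=1(const) G3=NOT G3=NOT 1=0 G4=G4&G2=0&1=0 -> 00100
Step 5: G0=0(const) G1=NOT G3=NOT 0=1 G2=1(const) G3=NOT G3=NOT 0=1 G4=G4&G2=0&1=0 -> 01110

01110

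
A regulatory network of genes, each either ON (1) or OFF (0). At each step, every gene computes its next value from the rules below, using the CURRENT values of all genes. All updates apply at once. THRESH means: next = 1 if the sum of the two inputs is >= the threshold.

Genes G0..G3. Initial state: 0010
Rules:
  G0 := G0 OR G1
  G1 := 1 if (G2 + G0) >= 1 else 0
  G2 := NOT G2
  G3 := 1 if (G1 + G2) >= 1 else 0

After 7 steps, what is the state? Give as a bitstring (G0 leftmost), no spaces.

Step 1: G0=G0|G1=0|0=0 G1=(1+0>=1)=1 G2=NOT G2=NOT 1=0 G3=(0+1>=1)=1 -> 0101
Step 2: G0=G0|G1=0|1=1 G1=(0+0>=1)=0 G2=NOT G2=NOT 0=1 G3=(1+0>=1)=1 -> 1011
Step 3: G0=G0|G1=1|0=1 G1=(1+1>=1)=1 G2=NOT G2=NOT 1=0 G3=(0+1>=1)=1 -> 1101
Step 4: G0=G0|G1=1|1=1 G1=(0+1>=1)=1 G2=NOT G2=NOT 0=1 G3=(1+0>=1)=1 -> 1111
Step 5: G0=G0|G1=1|1=1 G1=(1+1>=1)=1 G2=NOT G2=NOT 1=0 G3=(1+1>=1)=1 -> 1101
Step 6: G0=G0|G1=1|1=1 G1=(0+1>=1)=1 G2=NOT G2=NOT 0=1 G3=(1+0>=1)=1 -> 1111
Step 7: G0=G0|G1=1|1=1 G1=(1+1>=1)=1 G2=NOT G2=NOT 1=0 G3=(1+1>=1)=1 -> 1101

1101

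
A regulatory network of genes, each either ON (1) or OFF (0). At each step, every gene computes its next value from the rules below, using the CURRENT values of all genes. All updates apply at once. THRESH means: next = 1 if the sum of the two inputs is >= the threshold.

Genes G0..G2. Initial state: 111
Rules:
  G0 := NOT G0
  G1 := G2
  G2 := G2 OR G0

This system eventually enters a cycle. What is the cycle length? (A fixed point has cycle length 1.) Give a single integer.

Answer: 2

Derivation:
Step 0: 111
Step 1: G0=NOT G0=NOT 1=0 G1=G2=1 G2=G2|G0=1|1=1 -> 011
Step 2: G0=NOT G0=NOT 0=1 G1=G2=1 G2=G2|G0=1|0=1 -> 111
State from step 2 equals state from step 0 -> cycle length 2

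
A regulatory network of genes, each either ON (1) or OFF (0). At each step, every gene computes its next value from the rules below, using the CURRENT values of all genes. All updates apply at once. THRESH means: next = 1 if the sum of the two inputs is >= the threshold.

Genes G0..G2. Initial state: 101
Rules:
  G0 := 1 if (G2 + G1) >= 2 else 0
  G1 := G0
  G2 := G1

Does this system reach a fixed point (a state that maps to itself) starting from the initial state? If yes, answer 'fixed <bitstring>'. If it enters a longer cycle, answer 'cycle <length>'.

Step 0: 101
Step 1: G0=(1+0>=2)=0 G1=G0=1 G2=G1=0 -> 010
Step 2: G0=(0+1>=2)=0 G1=G0=0 G2=G1=1 -> 001
Step 3: G0=(1+0>=2)=0 G1=G0=0 G2=G1=0 -> 000
Step 4: G0=(0+0>=2)=0 G1=G0=0 G2=G1=0 -> 000
Fixed point reached at step 3: 000

Answer: fixed 000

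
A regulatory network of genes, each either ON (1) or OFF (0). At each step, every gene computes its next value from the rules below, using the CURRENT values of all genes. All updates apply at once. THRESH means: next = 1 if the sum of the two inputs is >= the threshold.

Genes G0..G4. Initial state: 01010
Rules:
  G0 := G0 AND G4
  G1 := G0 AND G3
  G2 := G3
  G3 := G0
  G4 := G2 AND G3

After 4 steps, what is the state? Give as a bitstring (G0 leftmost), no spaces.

Step 1: G0=G0&G4=0&0=0 G1=G0&G3=0&1=0 G2=G3=1 G3=G0=0 G4=G2&G3=0&1=0 -> 00100
Step 2: G0=G0&G4=0&0=0 G1=G0&G3=0&0=0 G2=G3=0 G3=G0=0 G4=G2&G3=1&0=0 -> 00000
Step 3: G0=G0&G4=0&0=0 G1=G0&G3=0&0=0 G2=G3=0 G3=G0=0 G4=G2&G3=0&0=0 -> 00000
Step 4: G0=G0&G4=0&0=0 G1=G0&G3=0&0=0 G2=G3=0 G3=G0=0 G4=G2&G3=0&0=0 -> 00000

00000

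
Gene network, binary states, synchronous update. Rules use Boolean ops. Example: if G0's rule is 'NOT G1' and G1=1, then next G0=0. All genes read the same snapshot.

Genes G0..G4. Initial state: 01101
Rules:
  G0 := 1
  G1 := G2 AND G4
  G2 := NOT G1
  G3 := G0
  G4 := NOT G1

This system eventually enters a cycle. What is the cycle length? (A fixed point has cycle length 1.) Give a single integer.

Step 0: 01101
Step 1: G0=1(const) G1=G2&G4=1&1=1 G2=NOT G1=NOT 1=0 G3=G0=0 G4=NOT G1=NOT 1=0 -> 11000
Step 2: G0=1(const) G1=G2&G4=0&0=0 G2=NOT G1=NOT 1=0 G3=G0=1 G4=NOT G1=NOT 1=0 -> 10010
Step 3: G0=1(const) G1=G2&G4=0&0=0 G2=NOT G1=NOT 0=1 G3=G0=1 G4=NOT G1=NOT 0=1 -> 10111
Step 4: G0=1(const) G1=G2&G4=1&1=1 G2=NOT G1=NOT 0=1 G3=G0=1 G4=NOT G1=NOT 0=1 -> 11111
Step 5: G0=1(const) G1=G2&G4=1&1=1 G2=NOT G1=NOT 1=0 G3=G0=1 G4=NOT G1=NOT 1=0 -> 11010
Step 6: G0=1(const) G1=G2&G4=0&0=0 G2=NOT G1=NOT 1=0 G3=G0=1 G4=NOT G1=NOT 1=0 -> 10010
State from step 6 equals state from step 2 -> cycle length 4

Answer: 4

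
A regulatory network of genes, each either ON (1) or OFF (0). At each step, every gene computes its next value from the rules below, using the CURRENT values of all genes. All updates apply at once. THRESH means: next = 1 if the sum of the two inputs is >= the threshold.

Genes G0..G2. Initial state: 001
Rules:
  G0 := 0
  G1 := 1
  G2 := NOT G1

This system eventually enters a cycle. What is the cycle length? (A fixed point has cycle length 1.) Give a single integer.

Answer: 1

Derivation:
Step 0: 001
Step 1: G0=0(const) G1=1(const) G2=NOT G1=NOT 0=1 -> 011
Step 2: G0=0(const) G1=1(const) G2=NOT G1=NOT 1=0 -> 010
Step 3: G0=0(const) G1=1(const) G2=NOT G1=NOT 1=0 -> 010
State from step 3 equals state from step 2 -> cycle length 1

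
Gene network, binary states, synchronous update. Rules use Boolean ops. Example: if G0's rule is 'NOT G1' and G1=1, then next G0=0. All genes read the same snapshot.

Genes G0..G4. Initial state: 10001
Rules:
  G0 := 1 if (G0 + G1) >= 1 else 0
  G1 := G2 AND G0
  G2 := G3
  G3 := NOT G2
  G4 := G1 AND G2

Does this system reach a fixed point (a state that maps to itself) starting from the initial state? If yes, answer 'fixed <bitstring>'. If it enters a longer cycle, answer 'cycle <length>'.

Step 0: 10001
Step 1: G0=(1+0>=1)=1 G1=G2&G0=0&1=0 G2=G3=0 G3=NOT G2=NOT 0=1 G4=G1&G2=0&0=0 -> 10010
Step 2: G0=(1+0>=1)=1 G1=G2&G0=0&1=0 G2=G3=1 G3=NOT G2=NOT 0=1 G4=G1&G2=0&0=0 -> 10110
Step 3: G0=(1+0>=1)=1 G1=G2&G0=1&1=1 G2=G3=1 G3=NOT G2=NOT 1=0 G4=G1&G2=0&1=0 -> 11100
Step 4: G0=(1+1>=1)=1 G1=G2&G0=1&1=1 G2=G3=0 G3=NOT G2=NOT 1=0 G4=G1&G2=1&1=1 -> 11001
Step 5: G0=(1+1>=1)=1 G1=G2&G0=0&1=0 G2=G3=0 G3=NOT G2=NOT 0=1 G4=G1&G2=1&0=0 -> 10010
Cycle of length 4 starting at step 1 -> no fixed point

Answer: cycle 4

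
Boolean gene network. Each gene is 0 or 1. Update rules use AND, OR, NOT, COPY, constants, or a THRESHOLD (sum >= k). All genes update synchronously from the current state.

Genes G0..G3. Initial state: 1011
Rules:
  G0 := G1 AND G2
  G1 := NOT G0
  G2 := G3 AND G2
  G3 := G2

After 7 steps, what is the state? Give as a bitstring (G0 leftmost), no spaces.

Step 1: G0=G1&G2=0&1=0 G1=NOT G0=NOT 1=0 G2=G3&G2=1&1=1 G3=G2=1 -> 0011
Step 2: G0=G1&G2=0&1=0 G1=NOT G0=NOT 0=1 G2=G3&G2=1&1=1 G3=G2=1 -> 0111
Step 3: G0=G1&G2=1&1=1 G1=NOT G0=NOT 0=1 G2=G3&G2=1&1=1 G3=G2=1 -> 1111
Step 4: G0=G1&G2=1&1=1 G1=NOT G0=NOT 1=0 G2=G3&G2=1&1=1 G3=G2=1 -> 1011
Step 5: G0=G1&G2=0&1=0 G1=NOT G0=NOT 1=0 G2=G3&G2=1&1=1 G3=G2=1 -> 0011
Step 6: G0=G1&G2=0&1=0 G1=NOT G0=NOT 0=1 G2=G3&G2=1&1=1 G3=G2=1 -> 0111
Step 7: G0=G1&G2=1&1=1 G1=NOT G0=NOT 0=1 G2=G3&G2=1&1=1 G3=G2=1 -> 1111

1111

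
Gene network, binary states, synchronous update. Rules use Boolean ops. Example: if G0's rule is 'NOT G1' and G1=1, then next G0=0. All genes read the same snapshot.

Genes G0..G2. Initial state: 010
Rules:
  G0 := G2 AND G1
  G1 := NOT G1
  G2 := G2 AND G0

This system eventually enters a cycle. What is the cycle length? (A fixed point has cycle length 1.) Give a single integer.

Step 0: 010
Step 1: G0=G2&G1=0&1=0 G1=NOT G1=NOT 1=0 G2=G2&G0=0&0=0 -> 000
Step 2: G0=G2&G1=0&0=0 G1=NOT G1=NOT 0=1 G2=G2&G0=0&0=0 -> 010
State from step 2 equals state from step 0 -> cycle length 2

Answer: 2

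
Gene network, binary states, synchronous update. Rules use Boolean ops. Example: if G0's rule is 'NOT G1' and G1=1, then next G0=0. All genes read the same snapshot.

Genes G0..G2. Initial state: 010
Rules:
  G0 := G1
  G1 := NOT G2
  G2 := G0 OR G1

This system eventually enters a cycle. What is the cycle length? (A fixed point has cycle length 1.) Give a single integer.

Answer: 5

Derivation:
Step 0: 010
Step 1: G0=G1=1 G1=NOT G2=NOT 0=1 G2=G0|G1=0|1=1 -> 111
Step 2: G0=G1=1 G1=NOT G2=NOT 1=0 G2=G0|G1=1|1=1 -> 101
Step 3: G0=G1=0 G1=NOT G2=NOT 1=0 G2=G0|G1=1|0=1 -> 001
Step 4: G0=G1=0 G1=NOT G2=NOT 1=0 G2=G0|G1=0|0=0 -> 000
Step 5: G0=G1=0 G1=NOT G2=NOT 0=1 G2=G0|G1=0|0=0 -> 010
State from step 5 equals state from step 0 -> cycle length 5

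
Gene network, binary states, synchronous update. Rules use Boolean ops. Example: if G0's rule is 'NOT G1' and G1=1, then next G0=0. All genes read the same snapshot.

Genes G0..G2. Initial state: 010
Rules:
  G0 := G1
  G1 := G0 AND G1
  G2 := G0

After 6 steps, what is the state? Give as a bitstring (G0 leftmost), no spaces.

Step 1: G0=G1=1 G1=G0&G1=0&1=0 G2=G0=0 -> 100
Step 2: G0=G1=0 G1=G0&G1=1&0=0 G2=G0=1 -> 001
Step 3: G0=G1=0 G1=G0&G1=0&0=0 G2=G0=0 -> 000
Step 4: G0=G1=0 G1=G0&G1=0&0=0 G2=G0=0 -> 000
Step 5: G0=G1=0 G1=G0&G1=0&0=0 G2=G0=0 -> 000
Step 6: G0=G1=0 G1=G0&G1=0&0=0 G2=G0=0 -> 000

000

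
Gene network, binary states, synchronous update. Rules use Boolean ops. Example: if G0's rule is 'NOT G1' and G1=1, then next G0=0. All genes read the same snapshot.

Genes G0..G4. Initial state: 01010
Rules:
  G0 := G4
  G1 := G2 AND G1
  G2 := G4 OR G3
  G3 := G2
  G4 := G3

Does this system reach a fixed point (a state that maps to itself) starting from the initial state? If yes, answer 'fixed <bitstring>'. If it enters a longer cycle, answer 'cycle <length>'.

Step 0: 01010
Step 1: G0=G4=0 G1=G2&G1=0&1=0 G2=G4|G3=0|1=1 G3=G2=0 G4=G3=1 -> 00101
Step 2: G0=G4=1 G1=G2&G1=1&0=0 G2=G4|G3=1|0=1 G3=G2=1 G4=G3=0 -> 10110
Step 3: G0=G4=0 G1=G2&G1=1&0=0 G2=G4|G3=0|1=1 G3=G2=1 G4=G3=1 -> 00111
Step 4: G0=G4=1 G1=G2&G1=1&0=0 G2=G4|G3=1|1=1 G3=G2=1 G4=G3=1 -> 10111
Step 5: G0=G4=1 G1=G2&G1=1&0=0 G2=G4|G3=1|1=1 G3=G2=1 G4=G3=1 -> 10111
Fixed point reached at step 4: 10111

Answer: fixed 10111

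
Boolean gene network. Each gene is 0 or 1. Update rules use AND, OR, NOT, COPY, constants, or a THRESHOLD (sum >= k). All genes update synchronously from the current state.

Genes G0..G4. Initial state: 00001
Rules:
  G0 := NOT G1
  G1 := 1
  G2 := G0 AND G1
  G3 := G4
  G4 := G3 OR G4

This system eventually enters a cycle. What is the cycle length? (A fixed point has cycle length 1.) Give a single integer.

Step 0: 00001
Step 1: G0=NOT G1=NOT 0=1 G1=1(const) G2=G0&G1=0&0=0 G3=G4=1 G4=G3|G4=0|1=1 -> 11011
Step 2: G0=NOT G1=NOT 1=0 G1=1(const) G2=G0&G1=1&1=1 G3=G4=1 G4=G3|G4=1|1=1 -> 01111
Step 3: G0=NOT G1=NOT 1=0 G1=1(const) G2=G0&G1=0&1=0 G3=G4=1 G4=G3|G4=1|1=1 -> 01011
Step 4: G0=NOT G1=NOT 1=0 G1=1(const) G2=G0&G1=0&1=0 G3=G4=1 G4=G3|G4=1|1=1 -> 01011
State from step 4 equals state from step 3 -> cycle length 1

Answer: 1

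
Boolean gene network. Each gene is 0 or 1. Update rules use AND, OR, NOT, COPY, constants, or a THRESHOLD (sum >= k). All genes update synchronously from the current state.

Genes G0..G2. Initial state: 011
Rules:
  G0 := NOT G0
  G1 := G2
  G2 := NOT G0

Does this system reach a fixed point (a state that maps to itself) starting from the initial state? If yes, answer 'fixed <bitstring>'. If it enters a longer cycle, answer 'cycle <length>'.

Answer: cycle 2

Derivation:
Step 0: 011
Step 1: G0=NOT G0=NOT 0=1 G1=G2=1 G2=NOT G0=NOT 0=1 -> 111
Step 2: G0=NOT G0=NOT 1=0 G1=G2=1 G2=NOT G0=NOT 1=0 -> 010
Step 3: G0=NOT G0=NOT 0=1 G1=G2=0 G2=NOT G0=NOT 0=1 -> 101
Step 4: G0=NOT G0=NOT 1=0 G1=G2=1 G2=NOT G0=NOT 1=0 -> 010
Cycle of length 2 starting at step 2 -> no fixed point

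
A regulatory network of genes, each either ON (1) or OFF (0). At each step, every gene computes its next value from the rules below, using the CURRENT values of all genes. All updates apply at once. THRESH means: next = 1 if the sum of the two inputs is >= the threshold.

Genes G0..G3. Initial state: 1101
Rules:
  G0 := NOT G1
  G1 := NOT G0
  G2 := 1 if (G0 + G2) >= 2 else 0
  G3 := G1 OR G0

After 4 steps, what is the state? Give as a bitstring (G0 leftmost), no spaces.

Step 1: G0=NOT G1=NOT 1=0 G1=NOT G0=NOT 1=0 G2=(1+0>=2)=0 G3=G1|G0=1|1=1 -> 0001
Step 2: G0=NOT G1=NOT 0=1 G1=NOT G0=NOT 0=1 G2=(0+0>=2)=0 G3=G1|G0=0|0=0 -> 1100
Step 3: G0=NOT G1=NOT 1=0 G1=NOT G0=NOT 1=0 G2=(1+0>=2)=0 G3=G1|G0=1|1=1 -> 0001
Step 4: G0=NOT G1=NOT 0=1 G1=NOT G0=NOT 0=1 G2=(0+0>=2)=0 G3=G1|G0=0|0=0 -> 1100

1100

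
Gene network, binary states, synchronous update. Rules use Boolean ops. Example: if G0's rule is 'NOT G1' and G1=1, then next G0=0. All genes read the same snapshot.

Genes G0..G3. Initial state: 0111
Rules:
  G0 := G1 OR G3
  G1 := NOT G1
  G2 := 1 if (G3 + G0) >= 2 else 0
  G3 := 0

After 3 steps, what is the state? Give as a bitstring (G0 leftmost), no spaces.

Step 1: G0=G1|G3=1|1=1 G1=NOT G1=NOT 1=0 G2=(1+0>=2)=0 G3=0(const) -> 1000
Step 2: G0=G1|G3=0|0=0 G1=NOT G1=NOT 0=1 G2=(0+1>=2)=0 G3=0(const) -> 0100
Step 3: G0=G1|G3=1|0=1 G1=NOT G1=NOT 1=0 G2=(0+0>=2)=0 G3=0(const) -> 1000

1000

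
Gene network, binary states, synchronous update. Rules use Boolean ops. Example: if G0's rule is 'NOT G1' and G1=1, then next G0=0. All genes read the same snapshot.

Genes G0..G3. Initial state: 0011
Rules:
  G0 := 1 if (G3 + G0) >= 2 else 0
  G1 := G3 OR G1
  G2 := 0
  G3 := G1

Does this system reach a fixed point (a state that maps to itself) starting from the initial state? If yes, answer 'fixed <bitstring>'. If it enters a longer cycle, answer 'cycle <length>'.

Step 0: 0011
Step 1: G0=(1+0>=2)=0 G1=G3|G1=1|0=1 G2=0(const) G3=G1=0 -> 0100
Step 2: G0=(0+0>=2)=0 G1=G3|G1=0|1=1 G2=0(const) G3=G1=1 -> 0101
Step 3: G0=(1+0>=2)=0 G1=G3|G1=1|1=1 G2=0(const) G3=G1=1 -> 0101
Fixed point reached at step 2: 0101

Answer: fixed 0101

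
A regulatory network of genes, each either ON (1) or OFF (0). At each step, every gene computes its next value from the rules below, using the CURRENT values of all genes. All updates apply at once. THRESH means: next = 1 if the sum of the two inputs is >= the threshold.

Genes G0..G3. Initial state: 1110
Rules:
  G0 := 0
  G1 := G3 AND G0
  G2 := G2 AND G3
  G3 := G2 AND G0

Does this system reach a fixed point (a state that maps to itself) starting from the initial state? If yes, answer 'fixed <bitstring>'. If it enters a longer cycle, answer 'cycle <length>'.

Step 0: 1110
Step 1: G0=0(const) G1=G3&G0=0&1=0 G2=G2&G3=1&0=0 G3=G2&G0=1&1=1 -> 0001
Step 2: G0=0(const) G1=G3&G0=1&0=0 G2=G2&G3=0&1=0 G3=G2&G0=0&0=0 -> 0000
Step 3: G0=0(const) G1=G3&G0=0&0=0 G2=G2&G3=0&0=0 G3=G2&G0=0&0=0 -> 0000
Fixed point reached at step 2: 0000

Answer: fixed 0000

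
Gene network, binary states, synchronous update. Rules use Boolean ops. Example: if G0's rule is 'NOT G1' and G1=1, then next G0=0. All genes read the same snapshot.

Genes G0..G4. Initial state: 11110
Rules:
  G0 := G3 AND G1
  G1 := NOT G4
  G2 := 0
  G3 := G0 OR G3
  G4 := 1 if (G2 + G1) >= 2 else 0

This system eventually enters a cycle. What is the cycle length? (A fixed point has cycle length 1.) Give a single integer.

Answer: 1

Derivation:
Step 0: 11110
Step 1: G0=G3&G1=1&1=1 G1=NOT G4=NOT 0=1 G2=0(const) G3=G0|G3=1|1=1 G4=(1+1>=2)=1 -> 11011
Step 2: G0=G3&G1=1&1=1 G1=NOT G4=NOT 1=0 G2=0(const) G3=G0|G3=1|1=1 G4=(0+1>=2)=0 -> 10010
Step 3: G0=G3&G1=1&0=0 G1=NOT G4=NOT 0=1 G2=0(const) G3=G0|G3=1|1=1 G4=(0+0>=2)=0 -> 01010
Step 4: G0=G3&G1=1&1=1 G1=NOT G4=NOT 0=1 G2=0(const) G3=G0|G3=0|1=1 G4=(0+1>=2)=0 -> 11010
Step 5: G0=G3&G1=1&1=1 G1=NOT G4=NOT 0=1 G2=0(const) G3=G0|G3=1|1=1 G4=(0+1>=2)=0 -> 11010
State from step 5 equals state from step 4 -> cycle length 1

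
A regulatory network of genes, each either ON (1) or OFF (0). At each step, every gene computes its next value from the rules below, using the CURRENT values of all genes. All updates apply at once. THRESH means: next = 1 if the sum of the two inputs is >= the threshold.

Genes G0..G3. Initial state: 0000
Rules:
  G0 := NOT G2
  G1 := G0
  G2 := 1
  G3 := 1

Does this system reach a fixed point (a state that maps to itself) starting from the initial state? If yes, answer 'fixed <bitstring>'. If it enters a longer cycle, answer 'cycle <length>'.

Step 0: 0000
Step 1: G0=NOT G2=NOT 0=1 G1=G0=0 G2=1(const) G3=1(const) -> 1011
Step 2: G0=NOT G2=NOT 1=0 G1=G0=1 G2=1(const) G3=1(const) -> 0111
Step 3: G0=NOT G2=NOT 1=0 G1=G0=0 G2=1(const) G3=1(const) -> 0011
Step 4: G0=NOT G2=NOT 1=0 G1=G0=0 G2=1(const) G3=1(const) -> 0011
Fixed point reached at step 3: 0011

Answer: fixed 0011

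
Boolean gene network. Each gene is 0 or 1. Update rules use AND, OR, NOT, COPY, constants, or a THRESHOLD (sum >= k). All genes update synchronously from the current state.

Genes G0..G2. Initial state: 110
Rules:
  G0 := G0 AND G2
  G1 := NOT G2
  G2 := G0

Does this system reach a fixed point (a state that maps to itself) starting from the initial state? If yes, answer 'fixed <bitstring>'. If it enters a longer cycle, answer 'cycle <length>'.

Step 0: 110
Step 1: G0=G0&G2=1&0=0 G1=NOT G2=NOT 0=1 G2=G0=1 -> 011
Step 2: G0=G0&G2=0&1=0 G1=NOT G2=NOT 1=0 G2=G0=0 -> 000
Step 3: G0=G0&G2=0&0=0 G1=NOT G2=NOT 0=1 G2=G0=0 -> 010
Step 4: G0=G0&G2=0&0=0 G1=NOT G2=NOT 0=1 G2=G0=0 -> 010
Fixed point reached at step 3: 010

Answer: fixed 010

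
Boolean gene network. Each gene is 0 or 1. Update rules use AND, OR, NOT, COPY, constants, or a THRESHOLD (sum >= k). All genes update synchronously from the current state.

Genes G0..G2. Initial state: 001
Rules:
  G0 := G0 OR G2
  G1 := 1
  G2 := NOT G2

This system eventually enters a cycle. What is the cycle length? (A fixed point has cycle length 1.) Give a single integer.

Step 0: 001
Step 1: G0=G0|G2=0|1=1 G1=1(const) G2=NOT G2=NOT 1=0 -> 110
Step 2: G0=G0|G2=1|0=1 G1=1(const) G2=NOT G2=NOT 0=1 -> 111
Step 3: G0=G0|G2=1|1=1 G1=1(const) G2=NOT G2=NOT 1=0 -> 110
State from step 3 equals state from step 1 -> cycle length 2

Answer: 2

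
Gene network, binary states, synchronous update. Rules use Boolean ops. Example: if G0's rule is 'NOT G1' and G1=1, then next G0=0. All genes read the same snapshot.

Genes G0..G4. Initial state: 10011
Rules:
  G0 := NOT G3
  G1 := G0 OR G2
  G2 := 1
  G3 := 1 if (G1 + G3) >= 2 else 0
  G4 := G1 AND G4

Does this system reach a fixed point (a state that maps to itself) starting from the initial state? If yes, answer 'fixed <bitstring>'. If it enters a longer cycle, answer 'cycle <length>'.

Step 0: 10011
Step 1: G0=NOT G3=NOT 1=0 G1=G0|G2=1|0=1 G2=1(const) G3=(0+1>=2)=0 G4=G1&G4=0&1=0 -> 01100
Step 2: G0=NOT G3=NOT 0=1 G1=G0|G2=0|1=1 G2=1(const) G3=(1+0>=2)=0 G4=G1&G4=1&0=0 -> 11100
Step 3: G0=NOT G3=NOT 0=1 G1=G0|G2=1|1=1 G2=1(const) G3=(1+0>=2)=0 G4=G1&G4=1&0=0 -> 11100
Fixed point reached at step 2: 11100

Answer: fixed 11100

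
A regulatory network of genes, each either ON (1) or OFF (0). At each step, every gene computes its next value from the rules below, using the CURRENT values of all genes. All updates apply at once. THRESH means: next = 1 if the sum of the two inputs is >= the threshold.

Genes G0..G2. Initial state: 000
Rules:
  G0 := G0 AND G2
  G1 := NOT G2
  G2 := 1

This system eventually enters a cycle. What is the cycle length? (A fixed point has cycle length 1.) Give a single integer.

Step 0: 000
Step 1: G0=G0&G2=0&0=0 G1=NOT G2=NOT 0=1 G2=1(const) -> 011
Step 2: G0=G0&G2=0&1=0 G1=NOT G2=NOT 1=0 G2=1(const) -> 001
Step 3: G0=G0&G2=0&1=0 G1=NOT G2=NOT 1=0 G2=1(const) -> 001
State from step 3 equals state from step 2 -> cycle length 1

Answer: 1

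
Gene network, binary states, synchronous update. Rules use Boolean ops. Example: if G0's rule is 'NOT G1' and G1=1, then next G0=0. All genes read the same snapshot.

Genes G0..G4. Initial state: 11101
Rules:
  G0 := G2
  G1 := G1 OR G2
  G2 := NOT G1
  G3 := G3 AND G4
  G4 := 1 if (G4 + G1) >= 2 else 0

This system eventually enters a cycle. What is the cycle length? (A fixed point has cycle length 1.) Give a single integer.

Step 0: 11101
Step 1: G0=G2=1 G1=G1|G2=1|1=1 G2=NOT G1=NOT 1=0 G3=G3&G4=0&1=0 G4=(1+1>=2)=1 -> 11001
Step 2: G0=G2=0 G1=G1|G2=1|0=1 G2=NOT G1=NOT 1=0 G3=G3&G4=0&1=0 G4=(1+1>=2)=1 -> 01001
Step 3: G0=G2=0 G1=G1|G2=1|0=1 G2=NOT G1=NOT 1=0 G3=G3&G4=0&1=0 G4=(1+1>=2)=1 -> 01001
State from step 3 equals state from step 2 -> cycle length 1

Answer: 1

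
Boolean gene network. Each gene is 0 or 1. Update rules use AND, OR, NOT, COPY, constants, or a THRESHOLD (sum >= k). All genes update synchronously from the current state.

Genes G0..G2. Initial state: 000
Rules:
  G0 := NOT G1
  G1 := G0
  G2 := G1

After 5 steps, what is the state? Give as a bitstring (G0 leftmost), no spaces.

Step 1: G0=NOT G1=NOT 0=1 G1=G0=0 G2=G1=0 -> 100
Step 2: G0=NOT G1=NOT 0=1 G1=G0=1 G2=G1=0 -> 110
Step 3: G0=NOT G1=NOT 1=0 G1=G0=1 G2=G1=1 -> 011
Step 4: G0=NOT G1=NOT 1=0 G1=G0=0 G2=G1=1 -> 001
Step 5: G0=NOT G1=NOT 0=1 G1=G0=0 G2=G1=0 -> 100

100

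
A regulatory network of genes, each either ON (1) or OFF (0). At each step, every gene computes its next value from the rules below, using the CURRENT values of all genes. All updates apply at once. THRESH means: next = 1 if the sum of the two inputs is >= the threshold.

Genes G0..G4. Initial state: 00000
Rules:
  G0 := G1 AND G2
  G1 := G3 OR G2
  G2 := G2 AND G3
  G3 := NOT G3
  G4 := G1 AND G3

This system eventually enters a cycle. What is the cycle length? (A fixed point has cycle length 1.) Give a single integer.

Step 0: 00000
Step 1: G0=G1&G2=0&0=0 G1=G3|G2=0|0=0 G2=G2&G3=0&0=0 G3=NOT G3=NOT 0=1 G4=G1&G3=0&0=0 -> 00010
Step 2: G0=G1&G2=0&0=0 G1=G3|G2=1|0=1 G2=G2&G3=0&1=0 G3=NOT G3=NOT 1=0 G4=G1&G3=0&1=0 -> 01000
Step 3: G0=G1&G2=1&0=0 G1=G3|G2=0|0=0 G2=G2&G3=0&0=0 G3=NOT G3=NOT 0=1 G4=G1&G3=1&0=0 -> 00010
State from step 3 equals state from step 1 -> cycle length 2

Answer: 2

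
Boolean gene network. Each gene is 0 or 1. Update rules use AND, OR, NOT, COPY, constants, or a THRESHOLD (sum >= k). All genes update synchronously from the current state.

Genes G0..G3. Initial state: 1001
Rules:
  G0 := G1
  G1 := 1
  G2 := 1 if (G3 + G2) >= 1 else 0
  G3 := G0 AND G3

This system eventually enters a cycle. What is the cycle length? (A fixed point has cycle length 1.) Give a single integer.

Step 0: 1001
Step 1: G0=G1=0 G1=1(const) G2=(1+0>=1)=1 G3=G0&G3=1&1=1 -> 0111
Step 2: G0=G1=1 G1=1(const) G2=(1+1>=1)=1 G3=G0&G3=0&1=0 -> 1110
Step 3: G0=G1=1 G1=1(const) G2=(0+1>=1)=1 G3=G0&G3=1&0=0 -> 1110
State from step 3 equals state from step 2 -> cycle length 1

Answer: 1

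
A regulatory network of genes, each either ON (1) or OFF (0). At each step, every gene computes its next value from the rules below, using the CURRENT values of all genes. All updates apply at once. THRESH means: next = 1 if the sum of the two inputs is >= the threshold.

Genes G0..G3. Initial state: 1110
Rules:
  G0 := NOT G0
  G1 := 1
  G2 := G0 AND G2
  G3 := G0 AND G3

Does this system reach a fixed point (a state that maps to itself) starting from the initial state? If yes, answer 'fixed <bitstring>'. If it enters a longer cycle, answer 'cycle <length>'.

Answer: cycle 2

Derivation:
Step 0: 1110
Step 1: G0=NOT G0=NOT 1=0 G1=1(const) G2=G0&G2=1&1=1 G3=G0&G3=1&0=0 -> 0110
Step 2: G0=NOT G0=NOT 0=1 G1=1(const) G2=G0&G2=0&1=0 G3=G0&G3=0&0=0 -> 1100
Step 3: G0=NOT G0=NOT 1=0 G1=1(const) G2=G0&G2=1&0=0 G3=G0&G3=1&0=0 -> 0100
Step 4: G0=NOT G0=NOT 0=1 G1=1(const) G2=G0&G2=0&0=0 G3=G0&G3=0&0=0 -> 1100
Cycle of length 2 starting at step 2 -> no fixed point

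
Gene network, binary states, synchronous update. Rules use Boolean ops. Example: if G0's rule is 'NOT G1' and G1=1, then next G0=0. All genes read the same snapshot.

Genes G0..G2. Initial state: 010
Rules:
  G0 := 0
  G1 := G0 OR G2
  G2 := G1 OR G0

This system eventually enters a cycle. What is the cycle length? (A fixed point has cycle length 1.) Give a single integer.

Step 0: 010
Step 1: G0=0(const) G1=G0|G2=0|0=0 G2=G1|G0=1|0=1 -> 001
Step 2: G0=0(const) G1=G0|G2=0|1=1 G2=G1|G0=0|0=0 -> 010
State from step 2 equals state from step 0 -> cycle length 2

Answer: 2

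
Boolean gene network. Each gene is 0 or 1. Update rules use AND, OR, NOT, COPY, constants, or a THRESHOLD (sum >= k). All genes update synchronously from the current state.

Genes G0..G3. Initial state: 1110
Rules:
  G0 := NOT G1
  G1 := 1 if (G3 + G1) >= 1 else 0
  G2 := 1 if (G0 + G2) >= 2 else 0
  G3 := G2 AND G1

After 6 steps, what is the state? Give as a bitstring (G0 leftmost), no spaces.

Step 1: G0=NOT G1=NOT 1=0 G1=(0+1>=1)=1 G2=(1+1>=2)=1 G3=G2&G1=1&1=1 -> 0111
Step 2: G0=NOT G1=NOT 1=0 G1=(1+1>=1)=1 G2=(0+1>=2)=0 G3=G2&G1=1&1=1 -> 0101
Step 3: G0=NOT G1=NOT 1=0 G1=(1+1>=1)=1 G2=(0+0>=2)=0 G3=G2&G1=0&1=0 -> 0100
Step 4: G0=NOT G1=NOT 1=0 G1=(0+1>=1)=1 G2=(0+0>=2)=0 G3=G2&G1=0&1=0 -> 0100
Step 5: G0=NOT G1=NOT 1=0 G1=(0+1>=1)=1 G2=(0+0>=2)=0 G3=G2&G1=0&1=0 -> 0100
Step 6: G0=NOT G1=NOT 1=0 G1=(0+1>=1)=1 G2=(0+0>=2)=0 G3=G2&G1=0&1=0 -> 0100

0100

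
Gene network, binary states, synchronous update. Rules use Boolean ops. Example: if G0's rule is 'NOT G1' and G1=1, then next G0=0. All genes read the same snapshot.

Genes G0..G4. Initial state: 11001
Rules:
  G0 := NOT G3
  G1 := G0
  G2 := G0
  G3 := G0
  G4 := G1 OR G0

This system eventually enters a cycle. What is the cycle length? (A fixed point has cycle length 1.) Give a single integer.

Answer: 4

Derivation:
Step 0: 11001
Step 1: G0=NOT G3=NOT 0=1 G1=G0=1 G2=G0=1 G3=G0=1 G4=G1|G0=1|1=1 -> 11111
Step 2: G0=NOT G3=NOT 1=0 G1=G0=1 G2=G0=1 G3=G0=1 G4=G1|G0=1|1=1 -> 01111
Step 3: G0=NOT G3=NOT 1=0 G1=G0=0 G2=G0=0 G3=G0=0 G4=G1|G0=1|0=1 -> 00001
Step 4: G0=NOT G3=NOT 0=1 G1=G0=0 G2=G0=0 G3=G0=0 G4=G1|G0=0|0=0 -> 10000
Step 5: G0=NOT G3=NOT 0=1 G1=G0=1 G2=G0=1 G3=G0=1 G4=G1|G0=0|1=1 -> 11111
State from step 5 equals state from step 1 -> cycle length 4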